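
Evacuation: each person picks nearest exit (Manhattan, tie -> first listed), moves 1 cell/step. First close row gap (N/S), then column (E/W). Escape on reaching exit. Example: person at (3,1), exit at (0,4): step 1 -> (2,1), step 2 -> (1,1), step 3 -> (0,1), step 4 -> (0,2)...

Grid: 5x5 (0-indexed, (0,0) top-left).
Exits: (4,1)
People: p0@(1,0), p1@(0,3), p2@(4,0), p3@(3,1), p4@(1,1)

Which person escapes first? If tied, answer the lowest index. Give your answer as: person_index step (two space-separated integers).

Answer: 2 1

Derivation:
Step 1: p0:(1,0)->(2,0) | p1:(0,3)->(1,3) | p2:(4,0)->(4,1)->EXIT | p3:(3,1)->(4,1)->EXIT | p4:(1,1)->(2,1)
Step 2: p0:(2,0)->(3,0) | p1:(1,3)->(2,3) | p2:escaped | p3:escaped | p4:(2,1)->(3,1)
Step 3: p0:(3,0)->(4,0) | p1:(2,3)->(3,3) | p2:escaped | p3:escaped | p4:(3,1)->(4,1)->EXIT
Step 4: p0:(4,0)->(4,1)->EXIT | p1:(3,3)->(4,3) | p2:escaped | p3:escaped | p4:escaped
Step 5: p0:escaped | p1:(4,3)->(4,2) | p2:escaped | p3:escaped | p4:escaped
Step 6: p0:escaped | p1:(4,2)->(4,1)->EXIT | p2:escaped | p3:escaped | p4:escaped
Exit steps: [4, 6, 1, 1, 3]
First to escape: p2 at step 1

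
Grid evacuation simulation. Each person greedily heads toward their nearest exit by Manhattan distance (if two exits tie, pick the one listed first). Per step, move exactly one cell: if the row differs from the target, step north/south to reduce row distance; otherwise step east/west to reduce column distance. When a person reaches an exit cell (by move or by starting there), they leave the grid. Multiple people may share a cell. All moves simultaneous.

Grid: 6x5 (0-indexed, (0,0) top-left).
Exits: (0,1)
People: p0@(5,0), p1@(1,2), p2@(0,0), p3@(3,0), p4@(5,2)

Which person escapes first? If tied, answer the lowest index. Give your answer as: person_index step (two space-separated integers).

Answer: 2 1

Derivation:
Step 1: p0:(5,0)->(4,0) | p1:(1,2)->(0,2) | p2:(0,0)->(0,1)->EXIT | p3:(3,0)->(2,0) | p4:(5,2)->(4,2)
Step 2: p0:(4,0)->(3,0) | p1:(0,2)->(0,1)->EXIT | p2:escaped | p3:(2,0)->(1,0) | p4:(4,2)->(3,2)
Step 3: p0:(3,0)->(2,0) | p1:escaped | p2:escaped | p3:(1,0)->(0,0) | p4:(3,2)->(2,2)
Step 4: p0:(2,0)->(1,0) | p1:escaped | p2:escaped | p3:(0,0)->(0,1)->EXIT | p4:(2,2)->(1,2)
Step 5: p0:(1,0)->(0,0) | p1:escaped | p2:escaped | p3:escaped | p4:(1,2)->(0,2)
Step 6: p0:(0,0)->(0,1)->EXIT | p1:escaped | p2:escaped | p3:escaped | p4:(0,2)->(0,1)->EXIT
Exit steps: [6, 2, 1, 4, 6]
First to escape: p2 at step 1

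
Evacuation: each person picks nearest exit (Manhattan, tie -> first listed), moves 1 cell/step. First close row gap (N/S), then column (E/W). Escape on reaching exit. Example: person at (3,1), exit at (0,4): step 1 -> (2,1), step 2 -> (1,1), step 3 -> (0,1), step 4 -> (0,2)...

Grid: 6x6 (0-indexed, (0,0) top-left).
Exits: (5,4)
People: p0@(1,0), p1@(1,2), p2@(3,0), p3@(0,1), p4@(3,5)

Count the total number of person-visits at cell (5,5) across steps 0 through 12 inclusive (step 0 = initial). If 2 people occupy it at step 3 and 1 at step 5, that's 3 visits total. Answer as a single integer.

Step 0: p0@(1,0) p1@(1,2) p2@(3,0) p3@(0,1) p4@(3,5) -> at (5,5): 0 [-], cum=0
Step 1: p0@(2,0) p1@(2,2) p2@(4,0) p3@(1,1) p4@(4,5) -> at (5,5): 0 [-], cum=0
Step 2: p0@(3,0) p1@(3,2) p2@(5,0) p3@(2,1) p4@(5,5) -> at (5,5): 1 [p4], cum=1
Step 3: p0@(4,0) p1@(4,2) p2@(5,1) p3@(3,1) p4@ESC -> at (5,5): 0 [-], cum=1
Step 4: p0@(5,0) p1@(5,2) p2@(5,2) p3@(4,1) p4@ESC -> at (5,5): 0 [-], cum=1
Step 5: p0@(5,1) p1@(5,3) p2@(5,3) p3@(5,1) p4@ESC -> at (5,5): 0 [-], cum=1
Step 6: p0@(5,2) p1@ESC p2@ESC p3@(5,2) p4@ESC -> at (5,5): 0 [-], cum=1
Step 7: p0@(5,3) p1@ESC p2@ESC p3@(5,3) p4@ESC -> at (5,5): 0 [-], cum=1
Step 8: p0@ESC p1@ESC p2@ESC p3@ESC p4@ESC -> at (5,5): 0 [-], cum=1
Total visits = 1

Answer: 1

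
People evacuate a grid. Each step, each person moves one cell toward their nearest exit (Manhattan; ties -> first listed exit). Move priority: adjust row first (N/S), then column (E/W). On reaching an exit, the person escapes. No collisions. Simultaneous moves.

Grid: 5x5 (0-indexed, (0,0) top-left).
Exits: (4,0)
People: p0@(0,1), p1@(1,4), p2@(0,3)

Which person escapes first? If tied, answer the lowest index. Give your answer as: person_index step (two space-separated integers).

Step 1: p0:(0,1)->(1,1) | p1:(1,4)->(2,4) | p2:(0,3)->(1,3)
Step 2: p0:(1,1)->(2,1) | p1:(2,4)->(3,4) | p2:(1,3)->(2,3)
Step 3: p0:(2,1)->(3,1) | p1:(3,4)->(4,4) | p2:(2,3)->(3,3)
Step 4: p0:(3,1)->(4,1) | p1:(4,4)->(4,3) | p2:(3,3)->(4,3)
Step 5: p0:(4,1)->(4,0)->EXIT | p1:(4,3)->(4,2) | p2:(4,3)->(4,2)
Step 6: p0:escaped | p1:(4,2)->(4,1) | p2:(4,2)->(4,1)
Step 7: p0:escaped | p1:(4,1)->(4,0)->EXIT | p2:(4,1)->(4,0)->EXIT
Exit steps: [5, 7, 7]
First to escape: p0 at step 5

Answer: 0 5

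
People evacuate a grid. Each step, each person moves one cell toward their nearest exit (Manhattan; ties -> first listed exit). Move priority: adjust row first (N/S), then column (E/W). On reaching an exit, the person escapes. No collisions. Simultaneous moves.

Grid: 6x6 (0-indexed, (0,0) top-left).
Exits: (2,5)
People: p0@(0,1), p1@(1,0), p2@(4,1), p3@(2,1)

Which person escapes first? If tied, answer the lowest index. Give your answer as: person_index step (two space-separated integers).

Answer: 3 4

Derivation:
Step 1: p0:(0,1)->(1,1) | p1:(1,0)->(2,0) | p2:(4,1)->(3,1) | p3:(2,1)->(2,2)
Step 2: p0:(1,1)->(2,1) | p1:(2,0)->(2,1) | p2:(3,1)->(2,1) | p3:(2,2)->(2,3)
Step 3: p0:(2,1)->(2,2) | p1:(2,1)->(2,2) | p2:(2,1)->(2,2) | p3:(2,3)->(2,4)
Step 4: p0:(2,2)->(2,3) | p1:(2,2)->(2,3) | p2:(2,2)->(2,3) | p3:(2,4)->(2,5)->EXIT
Step 5: p0:(2,3)->(2,4) | p1:(2,3)->(2,4) | p2:(2,3)->(2,4) | p3:escaped
Step 6: p0:(2,4)->(2,5)->EXIT | p1:(2,4)->(2,5)->EXIT | p2:(2,4)->(2,5)->EXIT | p3:escaped
Exit steps: [6, 6, 6, 4]
First to escape: p3 at step 4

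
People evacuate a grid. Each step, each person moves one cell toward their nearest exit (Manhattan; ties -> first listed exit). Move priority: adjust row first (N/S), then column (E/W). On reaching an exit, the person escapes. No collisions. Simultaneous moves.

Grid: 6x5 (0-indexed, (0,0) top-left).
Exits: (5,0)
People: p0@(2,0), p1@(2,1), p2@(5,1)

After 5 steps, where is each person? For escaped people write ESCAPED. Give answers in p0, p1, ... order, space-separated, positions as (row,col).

Step 1: p0:(2,0)->(3,0) | p1:(2,1)->(3,1) | p2:(5,1)->(5,0)->EXIT
Step 2: p0:(3,0)->(4,0) | p1:(3,1)->(4,1) | p2:escaped
Step 3: p0:(4,0)->(5,0)->EXIT | p1:(4,1)->(5,1) | p2:escaped
Step 4: p0:escaped | p1:(5,1)->(5,0)->EXIT | p2:escaped

ESCAPED ESCAPED ESCAPED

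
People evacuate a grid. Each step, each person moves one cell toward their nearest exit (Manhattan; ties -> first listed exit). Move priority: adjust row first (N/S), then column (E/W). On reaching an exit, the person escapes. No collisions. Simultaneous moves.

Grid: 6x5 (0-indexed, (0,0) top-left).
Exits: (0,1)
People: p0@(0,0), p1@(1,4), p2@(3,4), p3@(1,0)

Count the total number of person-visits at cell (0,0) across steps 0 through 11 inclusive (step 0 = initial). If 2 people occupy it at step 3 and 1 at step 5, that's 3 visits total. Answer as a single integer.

Answer: 2

Derivation:
Step 0: p0@(0,0) p1@(1,4) p2@(3,4) p3@(1,0) -> at (0,0): 1 [p0], cum=1
Step 1: p0@ESC p1@(0,4) p2@(2,4) p3@(0,0) -> at (0,0): 1 [p3], cum=2
Step 2: p0@ESC p1@(0,3) p2@(1,4) p3@ESC -> at (0,0): 0 [-], cum=2
Step 3: p0@ESC p1@(0,2) p2@(0,4) p3@ESC -> at (0,0): 0 [-], cum=2
Step 4: p0@ESC p1@ESC p2@(0,3) p3@ESC -> at (0,0): 0 [-], cum=2
Step 5: p0@ESC p1@ESC p2@(0,2) p3@ESC -> at (0,0): 0 [-], cum=2
Step 6: p0@ESC p1@ESC p2@ESC p3@ESC -> at (0,0): 0 [-], cum=2
Total visits = 2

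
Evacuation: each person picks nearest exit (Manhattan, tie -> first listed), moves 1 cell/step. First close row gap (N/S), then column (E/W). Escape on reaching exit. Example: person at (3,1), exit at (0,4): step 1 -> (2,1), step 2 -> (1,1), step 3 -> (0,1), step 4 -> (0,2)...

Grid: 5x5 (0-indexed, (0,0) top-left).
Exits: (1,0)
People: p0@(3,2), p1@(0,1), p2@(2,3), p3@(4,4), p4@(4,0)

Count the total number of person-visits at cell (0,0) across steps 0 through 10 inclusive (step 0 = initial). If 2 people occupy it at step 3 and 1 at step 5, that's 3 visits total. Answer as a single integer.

Step 0: p0@(3,2) p1@(0,1) p2@(2,3) p3@(4,4) p4@(4,0) -> at (0,0): 0 [-], cum=0
Step 1: p0@(2,2) p1@(1,1) p2@(1,3) p3@(3,4) p4@(3,0) -> at (0,0): 0 [-], cum=0
Step 2: p0@(1,2) p1@ESC p2@(1,2) p3@(2,4) p4@(2,0) -> at (0,0): 0 [-], cum=0
Step 3: p0@(1,1) p1@ESC p2@(1,1) p3@(1,4) p4@ESC -> at (0,0): 0 [-], cum=0
Step 4: p0@ESC p1@ESC p2@ESC p3@(1,3) p4@ESC -> at (0,0): 0 [-], cum=0
Step 5: p0@ESC p1@ESC p2@ESC p3@(1,2) p4@ESC -> at (0,0): 0 [-], cum=0
Step 6: p0@ESC p1@ESC p2@ESC p3@(1,1) p4@ESC -> at (0,0): 0 [-], cum=0
Step 7: p0@ESC p1@ESC p2@ESC p3@ESC p4@ESC -> at (0,0): 0 [-], cum=0
Total visits = 0

Answer: 0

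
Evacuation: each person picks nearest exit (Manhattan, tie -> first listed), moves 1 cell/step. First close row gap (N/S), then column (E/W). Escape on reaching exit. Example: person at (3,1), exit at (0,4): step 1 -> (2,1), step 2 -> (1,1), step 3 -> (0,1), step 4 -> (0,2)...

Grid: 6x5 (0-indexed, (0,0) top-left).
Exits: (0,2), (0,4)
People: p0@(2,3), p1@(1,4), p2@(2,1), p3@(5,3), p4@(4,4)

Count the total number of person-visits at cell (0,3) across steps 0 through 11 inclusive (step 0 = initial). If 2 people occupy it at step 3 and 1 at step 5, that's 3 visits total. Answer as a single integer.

Step 0: p0@(2,3) p1@(1,4) p2@(2,1) p3@(5,3) p4@(4,4) -> at (0,3): 0 [-], cum=0
Step 1: p0@(1,3) p1@ESC p2@(1,1) p3@(4,3) p4@(3,4) -> at (0,3): 0 [-], cum=0
Step 2: p0@(0,3) p1@ESC p2@(0,1) p3@(3,3) p4@(2,4) -> at (0,3): 1 [p0], cum=1
Step 3: p0@ESC p1@ESC p2@ESC p3@(2,3) p4@(1,4) -> at (0,3): 0 [-], cum=1
Step 4: p0@ESC p1@ESC p2@ESC p3@(1,3) p4@ESC -> at (0,3): 0 [-], cum=1
Step 5: p0@ESC p1@ESC p2@ESC p3@(0,3) p4@ESC -> at (0,3): 1 [p3], cum=2
Step 6: p0@ESC p1@ESC p2@ESC p3@ESC p4@ESC -> at (0,3): 0 [-], cum=2
Total visits = 2

Answer: 2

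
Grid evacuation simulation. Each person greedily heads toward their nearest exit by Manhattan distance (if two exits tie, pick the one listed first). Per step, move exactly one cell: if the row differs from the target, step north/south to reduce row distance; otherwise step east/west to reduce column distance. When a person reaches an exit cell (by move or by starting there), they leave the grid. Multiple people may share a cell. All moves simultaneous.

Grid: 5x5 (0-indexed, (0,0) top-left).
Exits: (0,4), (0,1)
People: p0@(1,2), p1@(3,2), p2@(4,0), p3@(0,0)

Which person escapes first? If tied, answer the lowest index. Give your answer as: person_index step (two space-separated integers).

Answer: 3 1

Derivation:
Step 1: p0:(1,2)->(0,2) | p1:(3,2)->(2,2) | p2:(4,0)->(3,0) | p3:(0,0)->(0,1)->EXIT
Step 2: p0:(0,2)->(0,1)->EXIT | p1:(2,2)->(1,2) | p2:(3,0)->(2,0) | p3:escaped
Step 3: p0:escaped | p1:(1,2)->(0,2) | p2:(2,0)->(1,0) | p3:escaped
Step 4: p0:escaped | p1:(0,2)->(0,1)->EXIT | p2:(1,0)->(0,0) | p3:escaped
Step 5: p0:escaped | p1:escaped | p2:(0,0)->(0,1)->EXIT | p3:escaped
Exit steps: [2, 4, 5, 1]
First to escape: p3 at step 1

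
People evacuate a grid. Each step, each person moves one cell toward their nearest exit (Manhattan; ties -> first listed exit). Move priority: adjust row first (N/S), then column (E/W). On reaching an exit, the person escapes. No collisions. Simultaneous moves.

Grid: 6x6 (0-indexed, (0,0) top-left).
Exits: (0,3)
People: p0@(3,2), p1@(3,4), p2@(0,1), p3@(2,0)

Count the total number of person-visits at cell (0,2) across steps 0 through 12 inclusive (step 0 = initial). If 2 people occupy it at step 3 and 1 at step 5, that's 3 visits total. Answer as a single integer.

Step 0: p0@(3,2) p1@(3,4) p2@(0,1) p3@(2,0) -> at (0,2): 0 [-], cum=0
Step 1: p0@(2,2) p1@(2,4) p2@(0,2) p3@(1,0) -> at (0,2): 1 [p2], cum=1
Step 2: p0@(1,2) p1@(1,4) p2@ESC p3@(0,0) -> at (0,2): 0 [-], cum=1
Step 3: p0@(0,2) p1@(0,4) p2@ESC p3@(0,1) -> at (0,2): 1 [p0], cum=2
Step 4: p0@ESC p1@ESC p2@ESC p3@(0,2) -> at (0,2): 1 [p3], cum=3
Step 5: p0@ESC p1@ESC p2@ESC p3@ESC -> at (0,2): 0 [-], cum=3
Total visits = 3

Answer: 3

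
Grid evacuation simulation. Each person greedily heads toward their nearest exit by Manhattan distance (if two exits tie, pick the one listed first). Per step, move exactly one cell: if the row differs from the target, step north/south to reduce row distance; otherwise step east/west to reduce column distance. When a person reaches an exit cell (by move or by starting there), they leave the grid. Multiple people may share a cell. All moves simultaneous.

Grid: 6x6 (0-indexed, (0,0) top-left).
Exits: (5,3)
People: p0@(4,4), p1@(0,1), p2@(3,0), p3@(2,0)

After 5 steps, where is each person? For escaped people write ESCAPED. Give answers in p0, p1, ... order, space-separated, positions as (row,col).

Step 1: p0:(4,4)->(5,4) | p1:(0,1)->(1,1) | p2:(3,0)->(4,0) | p3:(2,0)->(3,0)
Step 2: p0:(5,4)->(5,3)->EXIT | p1:(1,1)->(2,1) | p2:(4,0)->(5,0) | p3:(3,0)->(4,0)
Step 3: p0:escaped | p1:(2,1)->(3,1) | p2:(5,0)->(5,1) | p3:(4,0)->(5,0)
Step 4: p0:escaped | p1:(3,1)->(4,1) | p2:(5,1)->(5,2) | p3:(5,0)->(5,1)
Step 5: p0:escaped | p1:(4,1)->(5,1) | p2:(5,2)->(5,3)->EXIT | p3:(5,1)->(5,2)

ESCAPED (5,1) ESCAPED (5,2)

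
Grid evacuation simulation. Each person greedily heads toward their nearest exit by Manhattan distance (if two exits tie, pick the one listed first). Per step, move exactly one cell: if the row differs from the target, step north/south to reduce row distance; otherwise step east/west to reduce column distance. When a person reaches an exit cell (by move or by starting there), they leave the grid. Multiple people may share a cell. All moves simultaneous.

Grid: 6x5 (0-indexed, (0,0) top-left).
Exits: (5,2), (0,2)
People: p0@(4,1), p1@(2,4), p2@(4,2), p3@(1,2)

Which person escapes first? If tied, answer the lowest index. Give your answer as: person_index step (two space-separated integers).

Step 1: p0:(4,1)->(5,1) | p1:(2,4)->(1,4) | p2:(4,2)->(5,2)->EXIT | p3:(1,2)->(0,2)->EXIT
Step 2: p0:(5,1)->(5,2)->EXIT | p1:(1,4)->(0,4) | p2:escaped | p3:escaped
Step 3: p0:escaped | p1:(0,4)->(0,3) | p2:escaped | p3:escaped
Step 4: p0:escaped | p1:(0,3)->(0,2)->EXIT | p2:escaped | p3:escaped
Exit steps: [2, 4, 1, 1]
First to escape: p2 at step 1

Answer: 2 1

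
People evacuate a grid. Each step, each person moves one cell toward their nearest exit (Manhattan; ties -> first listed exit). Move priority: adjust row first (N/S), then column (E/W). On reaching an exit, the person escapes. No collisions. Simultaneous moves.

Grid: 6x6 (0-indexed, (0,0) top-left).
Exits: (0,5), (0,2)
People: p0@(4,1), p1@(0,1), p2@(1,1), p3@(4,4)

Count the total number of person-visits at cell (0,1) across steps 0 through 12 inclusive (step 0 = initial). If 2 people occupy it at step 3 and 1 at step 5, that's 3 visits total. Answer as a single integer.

Step 0: p0@(4,1) p1@(0,1) p2@(1,1) p3@(4,4) -> at (0,1): 1 [p1], cum=1
Step 1: p0@(3,1) p1@ESC p2@(0,1) p3@(3,4) -> at (0,1): 1 [p2], cum=2
Step 2: p0@(2,1) p1@ESC p2@ESC p3@(2,4) -> at (0,1): 0 [-], cum=2
Step 3: p0@(1,1) p1@ESC p2@ESC p3@(1,4) -> at (0,1): 0 [-], cum=2
Step 4: p0@(0,1) p1@ESC p2@ESC p3@(0,4) -> at (0,1): 1 [p0], cum=3
Step 5: p0@ESC p1@ESC p2@ESC p3@ESC -> at (0,1): 0 [-], cum=3
Total visits = 3

Answer: 3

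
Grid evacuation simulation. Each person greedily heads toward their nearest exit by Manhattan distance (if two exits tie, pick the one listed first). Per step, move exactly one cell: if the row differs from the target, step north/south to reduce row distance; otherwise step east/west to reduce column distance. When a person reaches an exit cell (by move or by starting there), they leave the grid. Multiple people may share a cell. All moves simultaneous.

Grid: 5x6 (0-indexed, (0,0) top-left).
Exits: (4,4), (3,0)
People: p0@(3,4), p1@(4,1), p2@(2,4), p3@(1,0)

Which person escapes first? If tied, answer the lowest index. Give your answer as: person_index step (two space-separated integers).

Step 1: p0:(3,4)->(4,4)->EXIT | p1:(4,1)->(3,1) | p2:(2,4)->(3,4) | p3:(1,0)->(2,0)
Step 2: p0:escaped | p1:(3,1)->(3,0)->EXIT | p2:(3,4)->(4,4)->EXIT | p3:(2,0)->(3,0)->EXIT
Exit steps: [1, 2, 2, 2]
First to escape: p0 at step 1

Answer: 0 1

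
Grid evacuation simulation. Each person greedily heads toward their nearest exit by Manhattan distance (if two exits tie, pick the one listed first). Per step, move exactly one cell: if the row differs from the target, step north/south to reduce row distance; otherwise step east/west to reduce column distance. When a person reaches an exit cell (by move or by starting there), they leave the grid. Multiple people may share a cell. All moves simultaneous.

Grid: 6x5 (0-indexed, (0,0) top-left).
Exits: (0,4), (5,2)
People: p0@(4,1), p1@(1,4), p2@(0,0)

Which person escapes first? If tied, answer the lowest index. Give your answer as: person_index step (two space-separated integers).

Step 1: p0:(4,1)->(5,1) | p1:(1,4)->(0,4)->EXIT | p2:(0,0)->(0,1)
Step 2: p0:(5,1)->(5,2)->EXIT | p1:escaped | p2:(0,1)->(0,2)
Step 3: p0:escaped | p1:escaped | p2:(0,2)->(0,3)
Step 4: p0:escaped | p1:escaped | p2:(0,3)->(0,4)->EXIT
Exit steps: [2, 1, 4]
First to escape: p1 at step 1

Answer: 1 1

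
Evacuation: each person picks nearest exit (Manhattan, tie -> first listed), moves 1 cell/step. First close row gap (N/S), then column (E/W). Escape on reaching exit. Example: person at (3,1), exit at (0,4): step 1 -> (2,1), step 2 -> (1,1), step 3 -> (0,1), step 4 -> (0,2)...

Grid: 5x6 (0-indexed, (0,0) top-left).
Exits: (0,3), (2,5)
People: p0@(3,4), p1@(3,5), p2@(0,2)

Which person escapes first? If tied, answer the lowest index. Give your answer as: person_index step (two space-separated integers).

Step 1: p0:(3,4)->(2,4) | p1:(3,5)->(2,5)->EXIT | p2:(0,2)->(0,3)->EXIT
Step 2: p0:(2,4)->(2,5)->EXIT | p1:escaped | p2:escaped
Exit steps: [2, 1, 1]
First to escape: p1 at step 1

Answer: 1 1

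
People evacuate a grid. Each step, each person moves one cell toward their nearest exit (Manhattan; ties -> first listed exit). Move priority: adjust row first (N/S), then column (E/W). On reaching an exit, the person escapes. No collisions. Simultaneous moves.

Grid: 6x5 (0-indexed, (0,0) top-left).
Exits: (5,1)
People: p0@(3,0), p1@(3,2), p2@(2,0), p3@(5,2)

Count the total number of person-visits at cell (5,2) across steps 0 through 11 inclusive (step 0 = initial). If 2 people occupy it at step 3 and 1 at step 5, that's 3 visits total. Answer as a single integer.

Step 0: p0@(3,0) p1@(3,2) p2@(2,0) p3@(5,2) -> at (5,2): 1 [p3], cum=1
Step 1: p0@(4,0) p1@(4,2) p2@(3,0) p3@ESC -> at (5,2): 0 [-], cum=1
Step 2: p0@(5,0) p1@(5,2) p2@(4,0) p3@ESC -> at (5,2): 1 [p1], cum=2
Step 3: p0@ESC p1@ESC p2@(5,0) p3@ESC -> at (5,2): 0 [-], cum=2
Step 4: p0@ESC p1@ESC p2@ESC p3@ESC -> at (5,2): 0 [-], cum=2
Total visits = 2

Answer: 2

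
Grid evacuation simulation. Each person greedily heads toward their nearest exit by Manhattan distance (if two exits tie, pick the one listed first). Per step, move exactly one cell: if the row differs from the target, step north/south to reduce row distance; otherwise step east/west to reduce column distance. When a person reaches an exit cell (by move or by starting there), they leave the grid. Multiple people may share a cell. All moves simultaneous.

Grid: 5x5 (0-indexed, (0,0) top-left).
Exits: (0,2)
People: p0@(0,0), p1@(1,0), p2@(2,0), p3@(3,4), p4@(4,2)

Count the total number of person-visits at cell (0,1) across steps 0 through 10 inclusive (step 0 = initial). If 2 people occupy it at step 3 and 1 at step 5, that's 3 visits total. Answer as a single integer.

Step 0: p0@(0,0) p1@(1,0) p2@(2,0) p3@(3,4) p4@(4,2) -> at (0,1): 0 [-], cum=0
Step 1: p0@(0,1) p1@(0,0) p2@(1,0) p3@(2,4) p4@(3,2) -> at (0,1): 1 [p0], cum=1
Step 2: p0@ESC p1@(0,1) p2@(0,0) p3@(1,4) p4@(2,2) -> at (0,1): 1 [p1], cum=2
Step 3: p0@ESC p1@ESC p2@(0,1) p3@(0,4) p4@(1,2) -> at (0,1): 1 [p2], cum=3
Step 4: p0@ESC p1@ESC p2@ESC p3@(0,3) p4@ESC -> at (0,1): 0 [-], cum=3
Step 5: p0@ESC p1@ESC p2@ESC p3@ESC p4@ESC -> at (0,1): 0 [-], cum=3
Total visits = 3

Answer: 3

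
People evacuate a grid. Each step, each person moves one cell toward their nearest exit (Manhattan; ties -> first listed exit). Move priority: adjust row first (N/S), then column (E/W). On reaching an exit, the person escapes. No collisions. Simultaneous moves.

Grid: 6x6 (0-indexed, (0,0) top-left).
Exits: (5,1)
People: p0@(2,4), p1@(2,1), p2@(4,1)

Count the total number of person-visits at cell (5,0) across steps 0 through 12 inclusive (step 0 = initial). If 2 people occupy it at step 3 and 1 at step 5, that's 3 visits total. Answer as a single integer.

Step 0: p0@(2,4) p1@(2,1) p2@(4,1) -> at (5,0): 0 [-], cum=0
Step 1: p0@(3,4) p1@(3,1) p2@ESC -> at (5,0): 0 [-], cum=0
Step 2: p0@(4,4) p1@(4,1) p2@ESC -> at (5,0): 0 [-], cum=0
Step 3: p0@(5,4) p1@ESC p2@ESC -> at (5,0): 0 [-], cum=0
Step 4: p0@(5,3) p1@ESC p2@ESC -> at (5,0): 0 [-], cum=0
Step 5: p0@(5,2) p1@ESC p2@ESC -> at (5,0): 0 [-], cum=0
Step 6: p0@ESC p1@ESC p2@ESC -> at (5,0): 0 [-], cum=0
Total visits = 0

Answer: 0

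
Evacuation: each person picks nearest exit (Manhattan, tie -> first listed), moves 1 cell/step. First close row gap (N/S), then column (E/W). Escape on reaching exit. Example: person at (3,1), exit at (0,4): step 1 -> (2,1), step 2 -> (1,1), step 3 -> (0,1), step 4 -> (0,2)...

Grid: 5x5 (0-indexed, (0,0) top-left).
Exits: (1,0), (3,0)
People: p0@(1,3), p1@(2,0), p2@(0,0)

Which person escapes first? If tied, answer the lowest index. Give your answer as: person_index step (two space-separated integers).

Step 1: p0:(1,3)->(1,2) | p1:(2,0)->(1,0)->EXIT | p2:(0,0)->(1,0)->EXIT
Step 2: p0:(1,2)->(1,1) | p1:escaped | p2:escaped
Step 3: p0:(1,1)->(1,0)->EXIT | p1:escaped | p2:escaped
Exit steps: [3, 1, 1]
First to escape: p1 at step 1

Answer: 1 1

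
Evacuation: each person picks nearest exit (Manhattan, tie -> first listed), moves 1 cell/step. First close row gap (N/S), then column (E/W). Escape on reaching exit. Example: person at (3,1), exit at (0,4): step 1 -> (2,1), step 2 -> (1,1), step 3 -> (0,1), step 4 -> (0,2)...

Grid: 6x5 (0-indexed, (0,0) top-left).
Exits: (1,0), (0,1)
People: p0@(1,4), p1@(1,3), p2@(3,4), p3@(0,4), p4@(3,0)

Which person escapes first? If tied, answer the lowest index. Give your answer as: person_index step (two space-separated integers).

Step 1: p0:(1,4)->(1,3) | p1:(1,3)->(1,2) | p2:(3,4)->(2,4) | p3:(0,4)->(0,3) | p4:(3,0)->(2,0)
Step 2: p0:(1,3)->(1,2) | p1:(1,2)->(1,1) | p2:(2,4)->(1,4) | p3:(0,3)->(0,2) | p4:(2,0)->(1,0)->EXIT
Step 3: p0:(1,2)->(1,1) | p1:(1,1)->(1,0)->EXIT | p2:(1,4)->(1,3) | p3:(0,2)->(0,1)->EXIT | p4:escaped
Step 4: p0:(1,1)->(1,0)->EXIT | p1:escaped | p2:(1,3)->(1,2) | p3:escaped | p4:escaped
Step 5: p0:escaped | p1:escaped | p2:(1,2)->(1,1) | p3:escaped | p4:escaped
Step 6: p0:escaped | p1:escaped | p2:(1,1)->(1,0)->EXIT | p3:escaped | p4:escaped
Exit steps: [4, 3, 6, 3, 2]
First to escape: p4 at step 2

Answer: 4 2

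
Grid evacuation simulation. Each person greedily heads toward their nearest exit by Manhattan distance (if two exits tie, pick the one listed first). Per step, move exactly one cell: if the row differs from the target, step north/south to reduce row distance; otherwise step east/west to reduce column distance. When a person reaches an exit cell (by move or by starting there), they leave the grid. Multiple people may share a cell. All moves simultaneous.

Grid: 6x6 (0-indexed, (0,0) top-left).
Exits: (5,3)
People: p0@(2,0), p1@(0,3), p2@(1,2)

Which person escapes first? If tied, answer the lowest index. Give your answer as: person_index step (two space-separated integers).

Step 1: p0:(2,0)->(3,0) | p1:(0,3)->(1,3) | p2:(1,2)->(2,2)
Step 2: p0:(3,0)->(4,0) | p1:(1,3)->(2,3) | p2:(2,2)->(3,2)
Step 3: p0:(4,0)->(5,0) | p1:(2,3)->(3,3) | p2:(3,2)->(4,2)
Step 4: p0:(5,0)->(5,1) | p1:(3,3)->(4,3) | p2:(4,2)->(5,2)
Step 5: p0:(5,1)->(5,2) | p1:(4,3)->(5,3)->EXIT | p2:(5,2)->(5,3)->EXIT
Step 6: p0:(5,2)->(5,3)->EXIT | p1:escaped | p2:escaped
Exit steps: [6, 5, 5]
First to escape: p1 at step 5

Answer: 1 5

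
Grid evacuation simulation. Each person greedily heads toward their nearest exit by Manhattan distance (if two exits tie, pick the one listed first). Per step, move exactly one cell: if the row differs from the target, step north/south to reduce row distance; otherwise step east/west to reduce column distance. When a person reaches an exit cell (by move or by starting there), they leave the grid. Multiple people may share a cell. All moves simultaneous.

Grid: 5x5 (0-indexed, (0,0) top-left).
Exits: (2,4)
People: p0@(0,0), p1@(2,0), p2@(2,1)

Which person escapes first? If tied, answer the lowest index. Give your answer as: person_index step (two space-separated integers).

Step 1: p0:(0,0)->(1,0) | p1:(2,0)->(2,1) | p2:(2,1)->(2,2)
Step 2: p0:(1,0)->(2,0) | p1:(2,1)->(2,2) | p2:(2,2)->(2,3)
Step 3: p0:(2,0)->(2,1) | p1:(2,2)->(2,3) | p2:(2,3)->(2,4)->EXIT
Step 4: p0:(2,1)->(2,2) | p1:(2,3)->(2,4)->EXIT | p2:escaped
Step 5: p0:(2,2)->(2,3) | p1:escaped | p2:escaped
Step 6: p0:(2,3)->(2,4)->EXIT | p1:escaped | p2:escaped
Exit steps: [6, 4, 3]
First to escape: p2 at step 3

Answer: 2 3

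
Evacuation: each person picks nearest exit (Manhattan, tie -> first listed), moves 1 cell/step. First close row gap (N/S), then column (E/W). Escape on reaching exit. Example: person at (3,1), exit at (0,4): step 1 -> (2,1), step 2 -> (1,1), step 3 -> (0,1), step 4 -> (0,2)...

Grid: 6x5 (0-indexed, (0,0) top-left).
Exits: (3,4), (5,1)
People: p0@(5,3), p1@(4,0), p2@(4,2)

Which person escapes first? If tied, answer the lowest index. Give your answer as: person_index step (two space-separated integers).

Step 1: p0:(5,3)->(5,2) | p1:(4,0)->(5,0) | p2:(4,2)->(5,2)
Step 2: p0:(5,2)->(5,1)->EXIT | p1:(5,0)->(5,1)->EXIT | p2:(5,2)->(5,1)->EXIT
Exit steps: [2, 2, 2]
First to escape: p0 at step 2

Answer: 0 2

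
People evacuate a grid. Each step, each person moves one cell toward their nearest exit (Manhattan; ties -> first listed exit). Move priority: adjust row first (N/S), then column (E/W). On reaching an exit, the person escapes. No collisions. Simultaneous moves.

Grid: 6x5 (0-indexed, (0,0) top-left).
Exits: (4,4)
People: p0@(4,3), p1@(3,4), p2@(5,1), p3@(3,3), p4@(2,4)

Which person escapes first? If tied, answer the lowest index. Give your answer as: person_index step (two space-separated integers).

Answer: 0 1

Derivation:
Step 1: p0:(4,3)->(4,4)->EXIT | p1:(3,4)->(4,4)->EXIT | p2:(5,1)->(4,1) | p3:(3,3)->(4,3) | p4:(2,4)->(3,4)
Step 2: p0:escaped | p1:escaped | p2:(4,1)->(4,2) | p3:(4,3)->(4,4)->EXIT | p4:(3,4)->(4,4)->EXIT
Step 3: p0:escaped | p1:escaped | p2:(4,2)->(4,3) | p3:escaped | p4:escaped
Step 4: p0:escaped | p1:escaped | p2:(4,3)->(4,4)->EXIT | p3:escaped | p4:escaped
Exit steps: [1, 1, 4, 2, 2]
First to escape: p0 at step 1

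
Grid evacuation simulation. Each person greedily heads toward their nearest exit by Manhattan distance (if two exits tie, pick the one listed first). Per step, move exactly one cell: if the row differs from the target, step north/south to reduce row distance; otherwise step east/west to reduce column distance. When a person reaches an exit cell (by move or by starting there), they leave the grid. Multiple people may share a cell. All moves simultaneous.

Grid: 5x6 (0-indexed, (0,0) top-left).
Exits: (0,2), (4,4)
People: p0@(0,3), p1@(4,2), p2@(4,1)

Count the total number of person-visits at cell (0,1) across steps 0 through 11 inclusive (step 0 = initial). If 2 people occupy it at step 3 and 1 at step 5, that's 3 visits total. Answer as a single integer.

Step 0: p0@(0,3) p1@(4,2) p2@(4,1) -> at (0,1): 0 [-], cum=0
Step 1: p0@ESC p1@(4,3) p2@(4,2) -> at (0,1): 0 [-], cum=0
Step 2: p0@ESC p1@ESC p2@(4,3) -> at (0,1): 0 [-], cum=0
Step 3: p0@ESC p1@ESC p2@ESC -> at (0,1): 0 [-], cum=0
Total visits = 0

Answer: 0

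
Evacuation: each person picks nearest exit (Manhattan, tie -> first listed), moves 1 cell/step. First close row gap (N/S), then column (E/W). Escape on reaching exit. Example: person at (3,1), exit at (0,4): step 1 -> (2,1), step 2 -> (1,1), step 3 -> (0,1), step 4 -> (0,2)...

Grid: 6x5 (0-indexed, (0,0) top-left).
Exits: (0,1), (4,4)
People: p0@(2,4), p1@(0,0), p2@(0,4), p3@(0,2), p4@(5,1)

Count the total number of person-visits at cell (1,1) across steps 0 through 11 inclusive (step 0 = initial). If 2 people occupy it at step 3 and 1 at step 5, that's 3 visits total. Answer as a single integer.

Answer: 0

Derivation:
Step 0: p0@(2,4) p1@(0,0) p2@(0,4) p3@(0,2) p4@(5,1) -> at (1,1): 0 [-], cum=0
Step 1: p0@(3,4) p1@ESC p2@(0,3) p3@ESC p4@(4,1) -> at (1,1): 0 [-], cum=0
Step 2: p0@ESC p1@ESC p2@(0,2) p3@ESC p4@(4,2) -> at (1,1): 0 [-], cum=0
Step 3: p0@ESC p1@ESC p2@ESC p3@ESC p4@(4,3) -> at (1,1): 0 [-], cum=0
Step 4: p0@ESC p1@ESC p2@ESC p3@ESC p4@ESC -> at (1,1): 0 [-], cum=0
Total visits = 0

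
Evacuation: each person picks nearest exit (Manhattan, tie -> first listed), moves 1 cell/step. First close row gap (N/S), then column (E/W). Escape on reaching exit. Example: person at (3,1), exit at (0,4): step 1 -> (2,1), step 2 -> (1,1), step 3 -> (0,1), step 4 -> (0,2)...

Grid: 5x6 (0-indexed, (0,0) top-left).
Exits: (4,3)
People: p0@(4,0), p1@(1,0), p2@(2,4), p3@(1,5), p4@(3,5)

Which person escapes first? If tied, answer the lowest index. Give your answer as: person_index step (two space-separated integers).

Step 1: p0:(4,0)->(4,1) | p1:(1,0)->(2,0) | p2:(2,4)->(3,4) | p3:(1,5)->(2,5) | p4:(3,5)->(4,5)
Step 2: p0:(4,1)->(4,2) | p1:(2,0)->(3,0) | p2:(3,4)->(4,4) | p3:(2,5)->(3,5) | p4:(4,5)->(4,4)
Step 3: p0:(4,2)->(4,3)->EXIT | p1:(3,0)->(4,0) | p2:(4,4)->(4,3)->EXIT | p3:(3,5)->(4,5) | p4:(4,4)->(4,3)->EXIT
Step 4: p0:escaped | p1:(4,0)->(4,1) | p2:escaped | p3:(4,5)->(4,4) | p4:escaped
Step 5: p0:escaped | p1:(4,1)->(4,2) | p2:escaped | p3:(4,4)->(4,3)->EXIT | p4:escaped
Step 6: p0:escaped | p1:(4,2)->(4,3)->EXIT | p2:escaped | p3:escaped | p4:escaped
Exit steps: [3, 6, 3, 5, 3]
First to escape: p0 at step 3

Answer: 0 3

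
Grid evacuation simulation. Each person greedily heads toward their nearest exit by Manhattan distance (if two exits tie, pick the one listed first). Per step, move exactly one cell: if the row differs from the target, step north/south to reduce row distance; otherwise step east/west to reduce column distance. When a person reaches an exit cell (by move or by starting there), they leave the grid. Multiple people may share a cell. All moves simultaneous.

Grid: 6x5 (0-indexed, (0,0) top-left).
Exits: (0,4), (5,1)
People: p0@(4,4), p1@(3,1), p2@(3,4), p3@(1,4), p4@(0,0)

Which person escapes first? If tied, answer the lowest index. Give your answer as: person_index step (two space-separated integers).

Answer: 3 1

Derivation:
Step 1: p0:(4,4)->(3,4) | p1:(3,1)->(4,1) | p2:(3,4)->(2,4) | p3:(1,4)->(0,4)->EXIT | p4:(0,0)->(0,1)
Step 2: p0:(3,4)->(2,4) | p1:(4,1)->(5,1)->EXIT | p2:(2,4)->(1,4) | p3:escaped | p4:(0,1)->(0,2)
Step 3: p0:(2,4)->(1,4) | p1:escaped | p2:(1,4)->(0,4)->EXIT | p3:escaped | p4:(0,2)->(0,3)
Step 4: p0:(1,4)->(0,4)->EXIT | p1:escaped | p2:escaped | p3:escaped | p4:(0,3)->(0,4)->EXIT
Exit steps: [4, 2, 3, 1, 4]
First to escape: p3 at step 1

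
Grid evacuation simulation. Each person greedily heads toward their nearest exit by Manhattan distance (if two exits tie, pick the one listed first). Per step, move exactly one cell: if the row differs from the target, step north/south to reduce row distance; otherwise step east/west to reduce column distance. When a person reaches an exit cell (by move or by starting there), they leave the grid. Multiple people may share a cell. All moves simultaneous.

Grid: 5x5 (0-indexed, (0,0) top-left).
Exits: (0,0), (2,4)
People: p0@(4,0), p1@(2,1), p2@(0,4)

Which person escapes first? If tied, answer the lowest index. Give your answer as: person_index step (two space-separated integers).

Answer: 2 2

Derivation:
Step 1: p0:(4,0)->(3,0) | p1:(2,1)->(1,1) | p2:(0,4)->(1,4)
Step 2: p0:(3,0)->(2,0) | p1:(1,1)->(0,1) | p2:(1,4)->(2,4)->EXIT
Step 3: p0:(2,0)->(1,0) | p1:(0,1)->(0,0)->EXIT | p2:escaped
Step 4: p0:(1,0)->(0,0)->EXIT | p1:escaped | p2:escaped
Exit steps: [4, 3, 2]
First to escape: p2 at step 2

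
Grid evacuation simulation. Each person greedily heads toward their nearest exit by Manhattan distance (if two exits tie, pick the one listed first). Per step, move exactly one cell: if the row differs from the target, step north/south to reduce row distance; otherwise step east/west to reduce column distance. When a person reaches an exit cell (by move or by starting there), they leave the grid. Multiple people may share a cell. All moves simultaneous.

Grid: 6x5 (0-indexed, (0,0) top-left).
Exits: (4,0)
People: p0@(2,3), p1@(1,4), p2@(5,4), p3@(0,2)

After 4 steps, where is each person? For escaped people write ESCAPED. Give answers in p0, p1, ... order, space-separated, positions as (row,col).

Step 1: p0:(2,3)->(3,3) | p1:(1,4)->(2,4) | p2:(5,4)->(4,4) | p3:(0,2)->(1,2)
Step 2: p0:(3,3)->(4,3) | p1:(2,4)->(3,4) | p2:(4,4)->(4,3) | p3:(1,2)->(2,2)
Step 3: p0:(4,3)->(4,2) | p1:(3,4)->(4,4) | p2:(4,3)->(4,2) | p3:(2,2)->(3,2)
Step 4: p0:(4,2)->(4,1) | p1:(4,4)->(4,3) | p2:(4,2)->(4,1) | p3:(3,2)->(4,2)

(4,1) (4,3) (4,1) (4,2)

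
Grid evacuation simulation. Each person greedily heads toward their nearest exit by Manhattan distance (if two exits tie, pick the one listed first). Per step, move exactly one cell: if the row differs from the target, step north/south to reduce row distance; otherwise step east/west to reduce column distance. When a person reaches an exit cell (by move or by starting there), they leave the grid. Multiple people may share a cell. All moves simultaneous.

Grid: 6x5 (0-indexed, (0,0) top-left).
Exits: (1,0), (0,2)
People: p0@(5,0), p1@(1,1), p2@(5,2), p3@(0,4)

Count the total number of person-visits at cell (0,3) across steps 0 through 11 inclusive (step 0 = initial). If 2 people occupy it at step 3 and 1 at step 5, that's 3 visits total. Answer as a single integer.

Step 0: p0@(5,0) p1@(1,1) p2@(5,2) p3@(0,4) -> at (0,3): 0 [-], cum=0
Step 1: p0@(4,0) p1@ESC p2@(4,2) p3@(0,3) -> at (0,3): 1 [p3], cum=1
Step 2: p0@(3,0) p1@ESC p2@(3,2) p3@ESC -> at (0,3): 0 [-], cum=1
Step 3: p0@(2,0) p1@ESC p2@(2,2) p3@ESC -> at (0,3): 0 [-], cum=1
Step 4: p0@ESC p1@ESC p2@(1,2) p3@ESC -> at (0,3): 0 [-], cum=1
Step 5: p0@ESC p1@ESC p2@ESC p3@ESC -> at (0,3): 0 [-], cum=1
Total visits = 1

Answer: 1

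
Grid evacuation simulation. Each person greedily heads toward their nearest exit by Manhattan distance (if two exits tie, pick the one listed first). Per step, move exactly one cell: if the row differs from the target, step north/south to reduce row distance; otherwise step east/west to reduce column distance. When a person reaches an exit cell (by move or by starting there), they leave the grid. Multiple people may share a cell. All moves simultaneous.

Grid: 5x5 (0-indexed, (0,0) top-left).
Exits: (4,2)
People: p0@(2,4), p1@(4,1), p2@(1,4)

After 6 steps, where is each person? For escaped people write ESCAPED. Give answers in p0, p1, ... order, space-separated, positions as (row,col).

Step 1: p0:(2,4)->(3,4) | p1:(4,1)->(4,2)->EXIT | p2:(1,4)->(2,4)
Step 2: p0:(3,4)->(4,4) | p1:escaped | p2:(2,4)->(3,4)
Step 3: p0:(4,4)->(4,3) | p1:escaped | p2:(3,4)->(4,4)
Step 4: p0:(4,3)->(4,2)->EXIT | p1:escaped | p2:(4,4)->(4,3)
Step 5: p0:escaped | p1:escaped | p2:(4,3)->(4,2)->EXIT

ESCAPED ESCAPED ESCAPED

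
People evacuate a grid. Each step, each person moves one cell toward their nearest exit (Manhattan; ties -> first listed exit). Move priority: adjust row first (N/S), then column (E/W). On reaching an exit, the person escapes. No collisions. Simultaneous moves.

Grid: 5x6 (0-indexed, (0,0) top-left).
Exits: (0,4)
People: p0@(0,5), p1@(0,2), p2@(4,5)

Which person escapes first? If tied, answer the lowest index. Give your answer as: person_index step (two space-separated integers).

Answer: 0 1

Derivation:
Step 1: p0:(0,5)->(0,4)->EXIT | p1:(0,2)->(0,3) | p2:(4,5)->(3,5)
Step 2: p0:escaped | p1:(0,3)->(0,4)->EXIT | p2:(3,5)->(2,5)
Step 3: p0:escaped | p1:escaped | p2:(2,5)->(1,5)
Step 4: p0:escaped | p1:escaped | p2:(1,5)->(0,5)
Step 5: p0:escaped | p1:escaped | p2:(0,5)->(0,4)->EXIT
Exit steps: [1, 2, 5]
First to escape: p0 at step 1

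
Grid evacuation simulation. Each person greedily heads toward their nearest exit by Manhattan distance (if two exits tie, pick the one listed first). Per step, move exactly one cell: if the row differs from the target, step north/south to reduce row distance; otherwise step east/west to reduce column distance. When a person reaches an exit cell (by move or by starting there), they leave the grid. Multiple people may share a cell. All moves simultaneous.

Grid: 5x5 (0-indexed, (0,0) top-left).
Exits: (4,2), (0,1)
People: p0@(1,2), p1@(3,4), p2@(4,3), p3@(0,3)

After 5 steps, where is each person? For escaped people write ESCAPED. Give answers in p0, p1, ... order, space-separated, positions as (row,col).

Step 1: p0:(1,2)->(0,2) | p1:(3,4)->(4,4) | p2:(4,3)->(4,2)->EXIT | p3:(0,3)->(0,2)
Step 2: p0:(0,2)->(0,1)->EXIT | p1:(4,4)->(4,3) | p2:escaped | p3:(0,2)->(0,1)->EXIT
Step 3: p0:escaped | p1:(4,3)->(4,2)->EXIT | p2:escaped | p3:escaped

ESCAPED ESCAPED ESCAPED ESCAPED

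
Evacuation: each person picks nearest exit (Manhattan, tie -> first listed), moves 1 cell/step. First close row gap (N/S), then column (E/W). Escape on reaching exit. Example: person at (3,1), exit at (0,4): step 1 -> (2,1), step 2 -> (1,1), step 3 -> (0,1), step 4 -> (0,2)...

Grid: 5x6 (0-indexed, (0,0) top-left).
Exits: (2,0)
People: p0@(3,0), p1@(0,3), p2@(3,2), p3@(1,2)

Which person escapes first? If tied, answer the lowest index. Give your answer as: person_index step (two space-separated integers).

Step 1: p0:(3,0)->(2,0)->EXIT | p1:(0,3)->(1,3) | p2:(3,2)->(2,2) | p3:(1,2)->(2,2)
Step 2: p0:escaped | p1:(1,3)->(2,3) | p2:(2,2)->(2,1) | p3:(2,2)->(2,1)
Step 3: p0:escaped | p1:(2,3)->(2,2) | p2:(2,1)->(2,0)->EXIT | p3:(2,1)->(2,0)->EXIT
Step 4: p0:escaped | p1:(2,2)->(2,1) | p2:escaped | p3:escaped
Step 5: p0:escaped | p1:(2,1)->(2,0)->EXIT | p2:escaped | p3:escaped
Exit steps: [1, 5, 3, 3]
First to escape: p0 at step 1

Answer: 0 1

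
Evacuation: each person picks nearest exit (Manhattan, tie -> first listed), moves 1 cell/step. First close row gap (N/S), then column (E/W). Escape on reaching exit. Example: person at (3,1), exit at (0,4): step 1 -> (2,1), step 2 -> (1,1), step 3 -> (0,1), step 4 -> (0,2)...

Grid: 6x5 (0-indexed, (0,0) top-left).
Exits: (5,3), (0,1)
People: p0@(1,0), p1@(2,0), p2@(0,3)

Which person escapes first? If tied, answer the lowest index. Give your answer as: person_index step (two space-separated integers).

Answer: 0 2

Derivation:
Step 1: p0:(1,0)->(0,0) | p1:(2,0)->(1,0) | p2:(0,3)->(0,2)
Step 2: p0:(0,0)->(0,1)->EXIT | p1:(1,0)->(0,0) | p2:(0,2)->(0,1)->EXIT
Step 3: p0:escaped | p1:(0,0)->(0,1)->EXIT | p2:escaped
Exit steps: [2, 3, 2]
First to escape: p0 at step 2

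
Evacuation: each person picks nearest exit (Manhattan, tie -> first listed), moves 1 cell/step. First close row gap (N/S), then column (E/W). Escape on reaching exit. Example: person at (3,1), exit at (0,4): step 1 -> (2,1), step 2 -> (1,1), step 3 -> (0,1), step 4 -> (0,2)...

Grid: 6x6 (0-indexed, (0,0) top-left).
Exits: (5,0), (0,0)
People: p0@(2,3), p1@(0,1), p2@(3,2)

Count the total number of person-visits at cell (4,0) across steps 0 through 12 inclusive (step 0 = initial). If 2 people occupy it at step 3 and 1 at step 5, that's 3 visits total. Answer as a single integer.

Answer: 0

Derivation:
Step 0: p0@(2,3) p1@(0,1) p2@(3,2) -> at (4,0): 0 [-], cum=0
Step 1: p0@(1,3) p1@ESC p2@(4,2) -> at (4,0): 0 [-], cum=0
Step 2: p0@(0,3) p1@ESC p2@(5,2) -> at (4,0): 0 [-], cum=0
Step 3: p0@(0,2) p1@ESC p2@(5,1) -> at (4,0): 0 [-], cum=0
Step 4: p0@(0,1) p1@ESC p2@ESC -> at (4,0): 0 [-], cum=0
Step 5: p0@ESC p1@ESC p2@ESC -> at (4,0): 0 [-], cum=0
Total visits = 0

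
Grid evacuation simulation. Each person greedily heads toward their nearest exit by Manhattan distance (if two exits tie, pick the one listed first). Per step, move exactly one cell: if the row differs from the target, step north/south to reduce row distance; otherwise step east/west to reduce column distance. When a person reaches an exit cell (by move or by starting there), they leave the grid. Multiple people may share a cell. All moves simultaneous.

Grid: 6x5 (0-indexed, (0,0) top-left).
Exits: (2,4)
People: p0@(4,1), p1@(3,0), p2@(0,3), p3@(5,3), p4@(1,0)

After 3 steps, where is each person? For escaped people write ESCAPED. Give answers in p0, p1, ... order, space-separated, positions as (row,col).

Step 1: p0:(4,1)->(3,1) | p1:(3,0)->(2,0) | p2:(0,3)->(1,3) | p3:(5,3)->(4,3) | p4:(1,0)->(2,0)
Step 2: p0:(3,1)->(2,1) | p1:(2,0)->(2,1) | p2:(1,3)->(2,3) | p3:(4,3)->(3,3) | p4:(2,0)->(2,1)
Step 3: p0:(2,1)->(2,2) | p1:(2,1)->(2,2) | p2:(2,3)->(2,4)->EXIT | p3:(3,3)->(2,3) | p4:(2,1)->(2,2)

(2,2) (2,2) ESCAPED (2,3) (2,2)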